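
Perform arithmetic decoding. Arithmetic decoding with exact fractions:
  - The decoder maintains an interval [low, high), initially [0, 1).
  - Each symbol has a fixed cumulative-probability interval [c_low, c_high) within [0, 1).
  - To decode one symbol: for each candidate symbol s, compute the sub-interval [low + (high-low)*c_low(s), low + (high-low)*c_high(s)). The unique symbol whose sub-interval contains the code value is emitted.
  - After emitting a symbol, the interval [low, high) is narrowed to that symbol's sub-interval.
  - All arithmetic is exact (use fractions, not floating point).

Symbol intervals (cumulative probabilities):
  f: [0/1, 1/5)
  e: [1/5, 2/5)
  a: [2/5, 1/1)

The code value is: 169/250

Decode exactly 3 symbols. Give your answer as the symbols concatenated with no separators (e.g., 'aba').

Answer: aaf

Derivation:
Step 1: interval [0/1, 1/1), width = 1/1 - 0/1 = 1/1
  'f': [0/1 + 1/1*0/1, 0/1 + 1/1*1/5) = [0/1, 1/5)
  'e': [0/1 + 1/1*1/5, 0/1 + 1/1*2/5) = [1/5, 2/5)
  'a': [0/1 + 1/1*2/5, 0/1 + 1/1*1/1) = [2/5, 1/1) <- contains code 169/250
  emit 'a', narrow to [2/5, 1/1)
Step 2: interval [2/5, 1/1), width = 1/1 - 2/5 = 3/5
  'f': [2/5 + 3/5*0/1, 2/5 + 3/5*1/5) = [2/5, 13/25)
  'e': [2/5 + 3/5*1/5, 2/5 + 3/5*2/5) = [13/25, 16/25)
  'a': [2/5 + 3/5*2/5, 2/5 + 3/5*1/1) = [16/25, 1/1) <- contains code 169/250
  emit 'a', narrow to [16/25, 1/1)
Step 3: interval [16/25, 1/1), width = 1/1 - 16/25 = 9/25
  'f': [16/25 + 9/25*0/1, 16/25 + 9/25*1/5) = [16/25, 89/125) <- contains code 169/250
  'e': [16/25 + 9/25*1/5, 16/25 + 9/25*2/5) = [89/125, 98/125)
  'a': [16/25 + 9/25*2/5, 16/25 + 9/25*1/1) = [98/125, 1/1)
  emit 'f', narrow to [16/25, 89/125)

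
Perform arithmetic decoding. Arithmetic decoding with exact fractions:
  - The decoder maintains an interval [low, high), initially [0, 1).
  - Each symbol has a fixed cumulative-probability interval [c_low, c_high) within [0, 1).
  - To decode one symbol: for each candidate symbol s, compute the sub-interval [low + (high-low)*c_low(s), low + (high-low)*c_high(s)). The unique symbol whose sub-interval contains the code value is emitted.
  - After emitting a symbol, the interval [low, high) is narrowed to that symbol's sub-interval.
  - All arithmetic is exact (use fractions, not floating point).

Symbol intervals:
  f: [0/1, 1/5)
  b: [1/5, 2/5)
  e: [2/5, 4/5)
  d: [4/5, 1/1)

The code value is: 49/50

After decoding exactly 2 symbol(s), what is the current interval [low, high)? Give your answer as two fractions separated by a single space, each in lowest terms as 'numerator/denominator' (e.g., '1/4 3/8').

Answer: 24/25 1/1

Derivation:
Step 1: interval [0/1, 1/1), width = 1/1 - 0/1 = 1/1
  'f': [0/1 + 1/1*0/1, 0/1 + 1/1*1/5) = [0/1, 1/5)
  'b': [0/1 + 1/1*1/5, 0/1 + 1/1*2/5) = [1/5, 2/5)
  'e': [0/1 + 1/1*2/5, 0/1 + 1/1*4/5) = [2/5, 4/5)
  'd': [0/1 + 1/1*4/5, 0/1 + 1/1*1/1) = [4/5, 1/1) <- contains code 49/50
  emit 'd', narrow to [4/5, 1/1)
Step 2: interval [4/5, 1/1), width = 1/1 - 4/5 = 1/5
  'f': [4/5 + 1/5*0/1, 4/5 + 1/5*1/5) = [4/5, 21/25)
  'b': [4/5 + 1/5*1/5, 4/5 + 1/5*2/5) = [21/25, 22/25)
  'e': [4/5 + 1/5*2/5, 4/5 + 1/5*4/5) = [22/25, 24/25)
  'd': [4/5 + 1/5*4/5, 4/5 + 1/5*1/1) = [24/25, 1/1) <- contains code 49/50
  emit 'd', narrow to [24/25, 1/1)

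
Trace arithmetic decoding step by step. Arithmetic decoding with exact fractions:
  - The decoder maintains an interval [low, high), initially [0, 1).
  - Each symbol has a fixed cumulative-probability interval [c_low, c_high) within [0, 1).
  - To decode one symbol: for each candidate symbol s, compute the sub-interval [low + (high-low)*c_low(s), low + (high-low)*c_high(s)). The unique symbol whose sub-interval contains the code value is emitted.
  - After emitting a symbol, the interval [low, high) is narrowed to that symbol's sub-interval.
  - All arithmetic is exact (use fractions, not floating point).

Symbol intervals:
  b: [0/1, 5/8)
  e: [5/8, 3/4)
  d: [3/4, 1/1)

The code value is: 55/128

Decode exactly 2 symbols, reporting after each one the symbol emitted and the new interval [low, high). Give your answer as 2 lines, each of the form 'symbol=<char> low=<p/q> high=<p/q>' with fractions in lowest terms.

Step 1: interval [0/1, 1/1), width = 1/1 - 0/1 = 1/1
  'b': [0/1 + 1/1*0/1, 0/1 + 1/1*5/8) = [0/1, 5/8) <- contains code 55/128
  'e': [0/1 + 1/1*5/8, 0/1 + 1/1*3/4) = [5/8, 3/4)
  'd': [0/1 + 1/1*3/4, 0/1 + 1/1*1/1) = [3/4, 1/1)
  emit 'b', narrow to [0/1, 5/8)
Step 2: interval [0/1, 5/8), width = 5/8 - 0/1 = 5/8
  'b': [0/1 + 5/8*0/1, 0/1 + 5/8*5/8) = [0/1, 25/64)
  'e': [0/1 + 5/8*5/8, 0/1 + 5/8*3/4) = [25/64, 15/32) <- contains code 55/128
  'd': [0/1 + 5/8*3/4, 0/1 + 5/8*1/1) = [15/32, 5/8)
  emit 'e', narrow to [25/64, 15/32)

Answer: symbol=b low=0/1 high=5/8
symbol=e low=25/64 high=15/32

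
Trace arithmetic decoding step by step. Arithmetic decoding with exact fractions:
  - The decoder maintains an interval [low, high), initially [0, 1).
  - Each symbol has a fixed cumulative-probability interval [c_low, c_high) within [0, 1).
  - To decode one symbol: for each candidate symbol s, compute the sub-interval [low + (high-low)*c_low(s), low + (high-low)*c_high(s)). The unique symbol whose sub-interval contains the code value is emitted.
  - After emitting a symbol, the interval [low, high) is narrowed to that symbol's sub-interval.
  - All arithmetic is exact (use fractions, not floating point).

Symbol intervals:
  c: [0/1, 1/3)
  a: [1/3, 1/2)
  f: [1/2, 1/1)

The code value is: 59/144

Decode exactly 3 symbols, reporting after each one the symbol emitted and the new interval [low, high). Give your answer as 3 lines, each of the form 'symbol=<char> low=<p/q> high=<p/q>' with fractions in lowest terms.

Answer: symbol=a low=1/3 high=1/2
symbol=a low=7/18 high=5/12
symbol=f low=29/72 high=5/12

Derivation:
Step 1: interval [0/1, 1/1), width = 1/1 - 0/1 = 1/1
  'c': [0/1 + 1/1*0/1, 0/1 + 1/1*1/3) = [0/1, 1/3)
  'a': [0/1 + 1/1*1/3, 0/1 + 1/1*1/2) = [1/3, 1/2) <- contains code 59/144
  'f': [0/1 + 1/1*1/2, 0/1 + 1/1*1/1) = [1/2, 1/1)
  emit 'a', narrow to [1/3, 1/2)
Step 2: interval [1/3, 1/2), width = 1/2 - 1/3 = 1/6
  'c': [1/3 + 1/6*0/1, 1/3 + 1/6*1/3) = [1/3, 7/18)
  'a': [1/3 + 1/6*1/3, 1/3 + 1/6*1/2) = [7/18, 5/12) <- contains code 59/144
  'f': [1/3 + 1/6*1/2, 1/3 + 1/6*1/1) = [5/12, 1/2)
  emit 'a', narrow to [7/18, 5/12)
Step 3: interval [7/18, 5/12), width = 5/12 - 7/18 = 1/36
  'c': [7/18 + 1/36*0/1, 7/18 + 1/36*1/3) = [7/18, 43/108)
  'a': [7/18 + 1/36*1/3, 7/18 + 1/36*1/2) = [43/108, 29/72)
  'f': [7/18 + 1/36*1/2, 7/18 + 1/36*1/1) = [29/72, 5/12) <- contains code 59/144
  emit 'f', narrow to [29/72, 5/12)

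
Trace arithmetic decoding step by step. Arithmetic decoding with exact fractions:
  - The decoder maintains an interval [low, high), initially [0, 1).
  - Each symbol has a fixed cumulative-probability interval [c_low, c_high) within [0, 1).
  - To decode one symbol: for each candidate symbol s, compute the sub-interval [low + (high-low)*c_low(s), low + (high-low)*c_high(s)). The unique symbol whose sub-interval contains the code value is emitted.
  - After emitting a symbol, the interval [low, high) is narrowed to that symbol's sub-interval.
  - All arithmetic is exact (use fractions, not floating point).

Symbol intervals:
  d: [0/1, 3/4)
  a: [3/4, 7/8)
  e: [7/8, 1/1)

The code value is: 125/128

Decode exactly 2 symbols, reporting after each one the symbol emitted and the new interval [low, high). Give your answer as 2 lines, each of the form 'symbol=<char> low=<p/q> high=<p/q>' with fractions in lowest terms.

Step 1: interval [0/1, 1/1), width = 1/1 - 0/1 = 1/1
  'd': [0/1 + 1/1*0/1, 0/1 + 1/1*3/4) = [0/1, 3/4)
  'a': [0/1 + 1/1*3/4, 0/1 + 1/1*7/8) = [3/4, 7/8)
  'e': [0/1 + 1/1*7/8, 0/1 + 1/1*1/1) = [7/8, 1/1) <- contains code 125/128
  emit 'e', narrow to [7/8, 1/1)
Step 2: interval [7/8, 1/1), width = 1/1 - 7/8 = 1/8
  'd': [7/8 + 1/8*0/1, 7/8 + 1/8*3/4) = [7/8, 31/32)
  'a': [7/8 + 1/8*3/4, 7/8 + 1/8*7/8) = [31/32, 63/64) <- contains code 125/128
  'e': [7/8 + 1/8*7/8, 7/8 + 1/8*1/1) = [63/64, 1/1)
  emit 'a', narrow to [31/32, 63/64)

Answer: symbol=e low=7/8 high=1/1
symbol=a low=31/32 high=63/64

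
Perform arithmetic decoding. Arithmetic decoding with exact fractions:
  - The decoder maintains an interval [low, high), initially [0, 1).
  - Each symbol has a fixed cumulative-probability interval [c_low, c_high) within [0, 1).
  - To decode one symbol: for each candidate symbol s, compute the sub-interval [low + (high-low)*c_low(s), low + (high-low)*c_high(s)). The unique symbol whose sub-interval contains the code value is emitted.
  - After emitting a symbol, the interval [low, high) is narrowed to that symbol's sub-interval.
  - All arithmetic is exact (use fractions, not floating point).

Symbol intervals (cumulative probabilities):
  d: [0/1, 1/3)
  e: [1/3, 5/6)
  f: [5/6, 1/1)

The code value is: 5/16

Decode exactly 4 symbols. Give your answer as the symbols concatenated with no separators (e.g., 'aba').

Answer: dfee

Derivation:
Step 1: interval [0/1, 1/1), width = 1/1 - 0/1 = 1/1
  'd': [0/1 + 1/1*0/1, 0/1 + 1/1*1/3) = [0/1, 1/3) <- contains code 5/16
  'e': [0/1 + 1/1*1/3, 0/1 + 1/1*5/6) = [1/3, 5/6)
  'f': [0/1 + 1/1*5/6, 0/1 + 1/1*1/1) = [5/6, 1/1)
  emit 'd', narrow to [0/1, 1/3)
Step 2: interval [0/1, 1/3), width = 1/3 - 0/1 = 1/3
  'd': [0/1 + 1/3*0/1, 0/1 + 1/3*1/3) = [0/1, 1/9)
  'e': [0/1 + 1/3*1/3, 0/1 + 1/3*5/6) = [1/9, 5/18)
  'f': [0/1 + 1/3*5/6, 0/1 + 1/3*1/1) = [5/18, 1/3) <- contains code 5/16
  emit 'f', narrow to [5/18, 1/3)
Step 3: interval [5/18, 1/3), width = 1/3 - 5/18 = 1/18
  'd': [5/18 + 1/18*0/1, 5/18 + 1/18*1/3) = [5/18, 8/27)
  'e': [5/18 + 1/18*1/3, 5/18 + 1/18*5/6) = [8/27, 35/108) <- contains code 5/16
  'f': [5/18 + 1/18*5/6, 5/18 + 1/18*1/1) = [35/108, 1/3)
  emit 'e', narrow to [8/27, 35/108)
Step 4: interval [8/27, 35/108), width = 35/108 - 8/27 = 1/36
  'd': [8/27 + 1/36*0/1, 8/27 + 1/36*1/3) = [8/27, 11/36)
  'e': [8/27 + 1/36*1/3, 8/27 + 1/36*5/6) = [11/36, 23/72) <- contains code 5/16
  'f': [8/27 + 1/36*5/6, 8/27 + 1/36*1/1) = [23/72, 35/108)
  emit 'e', narrow to [11/36, 23/72)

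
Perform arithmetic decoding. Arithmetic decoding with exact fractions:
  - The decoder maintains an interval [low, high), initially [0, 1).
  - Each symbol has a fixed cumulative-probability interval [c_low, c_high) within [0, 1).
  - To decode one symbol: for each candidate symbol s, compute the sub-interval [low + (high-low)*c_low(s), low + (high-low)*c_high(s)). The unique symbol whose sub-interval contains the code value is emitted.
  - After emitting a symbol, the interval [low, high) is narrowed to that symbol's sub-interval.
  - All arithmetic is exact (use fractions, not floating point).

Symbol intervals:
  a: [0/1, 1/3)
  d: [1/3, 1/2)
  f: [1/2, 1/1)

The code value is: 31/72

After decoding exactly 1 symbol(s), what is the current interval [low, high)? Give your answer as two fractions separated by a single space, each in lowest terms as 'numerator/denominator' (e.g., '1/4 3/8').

Answer: 1/3 1/2

Derivation:
Step 1: interval [0/1, 1/1), width = 1/1 - 0/1 = 1/1
  'a': [0/1 + 1/1*0/1, 0/1 + 1/1*1/3) = [0/1, 1/3)
  'd': [0/1 + 1/1*1/3, 0/1 + 1/1*1/2) = [1/3, 1/2) <- contains code 31/72
  'f': [0/1 + 1/1*1/2, 0/1 + 1/1*1/1) = [1/2, 1/1)
  emit 'd', narrow to [1/3, 1/2)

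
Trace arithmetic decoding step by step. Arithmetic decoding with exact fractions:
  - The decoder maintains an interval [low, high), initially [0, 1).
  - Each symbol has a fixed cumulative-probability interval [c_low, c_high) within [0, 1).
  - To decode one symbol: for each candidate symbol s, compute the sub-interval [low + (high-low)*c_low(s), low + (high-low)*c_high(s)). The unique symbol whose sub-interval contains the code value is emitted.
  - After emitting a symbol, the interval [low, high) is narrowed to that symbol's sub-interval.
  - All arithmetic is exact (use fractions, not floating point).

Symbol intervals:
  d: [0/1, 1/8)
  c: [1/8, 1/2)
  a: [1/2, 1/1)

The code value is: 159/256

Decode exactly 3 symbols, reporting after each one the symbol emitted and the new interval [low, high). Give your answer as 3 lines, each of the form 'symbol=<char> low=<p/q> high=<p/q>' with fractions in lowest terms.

Answer: symbol=a low=1/2 high=1/1
symbol=c low=9/16 high=3/4
symbol=c low=75/128 high=21/32

Derivation:
Step 1: interval [0/1, 1/1), width = 1/1 - 0/1 = 1/1
  'd': [0/1 + 1/1*0/1, 0/1 + 1/1*1/8) = [0/1, 1/8)
  'c': [0/1 + 1/1*1/8, 0/1 + 1/1*1/2) = [1/8, 1/2)
  'a': [0/1 + 1/1*1/2, 0/1 + 1/1*1/1) = [1/2, 1/1) <- contains code 159/256
  emit 'a', narrow to [1/2, 1/1)
Step 2: interval [1/2, 1/1), width = 1/1 - 1/2 = 1/2
  'd': [1/2 + 1/2*0/1, 1/2 + 1/2*1/8) = [1/2, 9/16)
  'c': [1/2 + 1/2*1/8, 1/2 + 1/2*1/2) = [9/16, 3/4) <- contains code 159/256
  'a': [1/2 + 1/2*1/2, 1/2 + 1/2*1/1) = [3/4, 1/1)
  emit 'c', narrow to [9/16, 3/4)
Step 3: interval [9/16, 3/4), width = 3/4 - 9/16 = 3/16
  'd': [9/16 + 3/16*0/1, 9/16 + 3/16*1/8) = [9/16, 75/128)
  'c': [9/16 + 3/16*1/8, 9/16 + 3/16*1/2) = [75/128, 21/32) <- contains code 159/256
  'a': [9/16 + 3/16*1/2, 9/16 + 3/16*1/1) = [21/32, 3/4)
  emit 'c', narrow to [75/128, 21/32)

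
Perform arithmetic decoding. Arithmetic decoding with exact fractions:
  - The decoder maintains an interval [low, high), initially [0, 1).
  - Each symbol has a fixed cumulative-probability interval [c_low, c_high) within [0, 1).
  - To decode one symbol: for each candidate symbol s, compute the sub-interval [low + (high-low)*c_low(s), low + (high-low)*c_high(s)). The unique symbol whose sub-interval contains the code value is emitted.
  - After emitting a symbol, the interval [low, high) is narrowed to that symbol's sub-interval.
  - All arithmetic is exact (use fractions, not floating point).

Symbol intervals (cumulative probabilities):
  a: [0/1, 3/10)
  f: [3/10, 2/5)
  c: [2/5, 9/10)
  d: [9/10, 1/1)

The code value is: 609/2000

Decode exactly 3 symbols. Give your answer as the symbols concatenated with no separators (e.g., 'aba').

Step 1: interval [0/1, 1/1), width = 1/1 - 0/1 = 1/1
  'a': [0/1 + 1/1*0/1, 0/1 + 1/1*3/10) = [0/1, 3/10)
  'f': [0/1 + 1/1*3/10, 0/1 + 1/1*2/5) = [3/10, 2/5) <- contains code 609/2000
  'c': [0/1 + 1/1*2/5, 0/1 + 1/1*9/10) = [2/5, 9/10)
  'd': [0/1 + 1/1*9/10, 0/1 + 1/1*1/1) = [9/10, 1/1)
  emit 'f', narrow to [3/10, 2/5)
Step 2: interval [3/10, 2/5), width = 2/5 - 3/10 = 1/10
  'a': [3/10 + 1/10*0/1, 3/10 + 1/10*3/10) = [3/10, 33/100) <- contains code 609/2000
  'f': [3/10 + 1/10*3/10, 3/10 + 1/10*2/5) = [33/100, 17/50)
  'c': [3/10 + 1/10*2/5, 3/10 + 1/10*9/10) = [17/50, 39/100)
  'd': [3/10 + 1/10*9/10, 3/10 + 1/10*1/1) = [39/100, 2/5)
  emit 'a', narrow to [3/10, 33/100)
Step 3: interval [3/10, 33/100), width = 33/100 - 3/10 = 3/100
  'a': [3/10 + 3/100*0/1, 3/10 + 3/100*3/10) = [3/10, 309/1000) <- contains code 609/2000
  'f': [3/10 + 3/100*3/10, 3/10 + 3/100*2/5) = [309/1000, 39/125)
  'c': [3/10 + 3/100*2/5, 3/10 + 3/100*9/10) = [39/125, 327/1000)
  'd': [3/10 + 3/100*9/10, 3/10 + 3/100*1/1) = [327/1000, 33/100)
  emit 'a', narrow to [3/10, 309/1000)

Answer: faa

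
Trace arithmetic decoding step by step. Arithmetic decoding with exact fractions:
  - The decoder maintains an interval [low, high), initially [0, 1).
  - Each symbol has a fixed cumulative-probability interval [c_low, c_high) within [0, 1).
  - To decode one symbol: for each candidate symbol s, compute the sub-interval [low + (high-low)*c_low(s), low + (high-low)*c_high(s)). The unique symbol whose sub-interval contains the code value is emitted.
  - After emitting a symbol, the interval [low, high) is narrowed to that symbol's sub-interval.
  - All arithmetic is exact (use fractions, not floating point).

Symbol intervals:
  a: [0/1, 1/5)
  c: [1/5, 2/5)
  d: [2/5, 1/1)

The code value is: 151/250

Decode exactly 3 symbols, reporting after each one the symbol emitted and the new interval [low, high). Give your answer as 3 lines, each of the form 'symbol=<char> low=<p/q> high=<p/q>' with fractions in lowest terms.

Step 1: interval [0/1, 1/1), width = 1/1 - 0/1 = 1/1
  'a': [0/1 + 1/1*0/1, 0/1 + 1/1*1/5) = [0/1, 1/5)
  'c': [0/1 + 1/1*1/5, 0/1 + 1/1*2/5) = [1/5, 2/5)
  'd': [0/1 + 1/1*2/5, 0/1 + 1/1*1/1) = [2/5, 1/1) <- contains code 151/250
  emit 'd', narrow to [2/5, 1/1)
Step 2: interval [2/5, 1/1), width = 1/1 - 2/5 = 3/5
  'a': [2/5 + 3/5*0/1, 2/5 + 3/5*1/5) = [2/5, 13/25)
  'c': [2/5 + 3/5*1/5, 2/5 + 3/5*2/5) = [13/25, 16/25) <- contains code 151/250
  'd': [2/5 + 3/5*2/5, 2/5 + 3/5*1/1) = [16/25, 1/1)
  emit 'c', narrow to [13/25, 16/25)
Step 3: interval [13/25, 16/25), width = 16/25 - 13/25 = 3/25
  'a': [13/25 + 3/25*0/1, 13/25 + 3/25*1/5) = [13/25, 68/125)
  'c': [13/25 + 3/25*1/5, 13/25 + 3/25*2/5) = [68/125, 71/125)
  'd': [13/25 + 3/25*2/5, 13/25 + 3/25*1/1) = [71/125, 16/25) <- contains code 151/250
  emit 'd', narrow to [71/125, 16/25)

Answer: symbol=d low=2/5 high=1/1
symbol=c low=13/25 high=16/25
symbol=d low=71/125 high=16/25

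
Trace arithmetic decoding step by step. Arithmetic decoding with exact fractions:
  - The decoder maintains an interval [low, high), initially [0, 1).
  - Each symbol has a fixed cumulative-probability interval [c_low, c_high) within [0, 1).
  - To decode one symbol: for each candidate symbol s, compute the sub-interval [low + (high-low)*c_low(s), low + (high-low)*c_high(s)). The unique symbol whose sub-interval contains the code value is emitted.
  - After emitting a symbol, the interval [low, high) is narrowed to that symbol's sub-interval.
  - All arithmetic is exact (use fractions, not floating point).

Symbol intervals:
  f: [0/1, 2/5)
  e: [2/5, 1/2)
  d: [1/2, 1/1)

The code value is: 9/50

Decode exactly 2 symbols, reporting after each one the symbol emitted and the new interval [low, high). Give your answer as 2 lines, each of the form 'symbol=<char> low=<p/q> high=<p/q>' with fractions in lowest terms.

Answer: symbol=f low=0/1 high=2/5
symbol=e low=4/25 high=1/5

Derivation:
Step 1: interval [0/1, 1/1), width = 1/1 - 0/1 = 1/1
  'f': [0/1 + 1/1*0/1, 0/1 + 1/1*2/5) = [0/1, 2/5) <- contains code 9/50
  'e': [0/1 + 1/1*2/5, 0/1 + 1/1*1/2) = [2/5, 1/2)
  'd': [0/1 + 1/1*1/2, 0/1 + 1/1*1/1) = [1/2, 1/1)
  emit 'f', narrow to [0/1, 2/5)
Step 2: interval [0/1, 2/5), width = 2/5 - 0/1 = 2/5
  'f': [0/1 + 2/5*0/1, 0/1 + 2/5*2/5) = [0/1, 4/25)
  'e': [0/1 + 2/5*2/5, 0/1 + 2/5*1/2) = [4/25, 1/5) <- contains code 9/50
  'd': [0/1 + 2/5*1/2, 0/1 + 2/5*1/1) = [1/5, 2/5)
  emit 'e', narrow to [4/25, 1/5)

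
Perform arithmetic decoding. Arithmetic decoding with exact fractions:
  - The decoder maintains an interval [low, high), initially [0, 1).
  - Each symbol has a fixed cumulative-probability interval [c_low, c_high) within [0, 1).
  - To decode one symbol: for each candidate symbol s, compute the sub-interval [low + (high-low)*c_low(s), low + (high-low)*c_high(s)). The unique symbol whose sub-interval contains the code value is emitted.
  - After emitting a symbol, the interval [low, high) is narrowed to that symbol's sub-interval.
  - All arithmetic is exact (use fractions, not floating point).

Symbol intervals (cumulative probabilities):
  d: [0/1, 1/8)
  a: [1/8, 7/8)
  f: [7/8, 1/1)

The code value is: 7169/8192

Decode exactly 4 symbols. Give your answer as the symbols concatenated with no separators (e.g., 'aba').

Answer: fddd

Derivation:
Step 1: interval [0/1, 1/1), width = 1/1 - 0/1 = 1/1
  'd': [0/1 + 1/1*0/1, 0/1 + 1/1*1/8) = [0/1, 1/8)
  'a': [0/1 + 1/1*1/8, 0/1 + 1/1*7/8) = [1/8, 7/8)
  'f': [0/1 + 1/1*7/8, 0/1 + 1/1*1/1) = [7/8, 1/1) <- contains code 7169/8192
  emit 'f', narrow to [7/8, 1/1)
Step 2: interval [7/8, 1/1), width = 1/1 - 7/8 = 1/8
  'd': [7/8 + 1/8*0/1, 7/8 + 1/8*1/8) = [7/8, 57/64) <- contains code 7169/8192
  'a': [7/8 + 1/8*1/8, 7/8 + 1/8*7/8) = [57/64, 63/64)
  'f': [7/8 + 1/8*7/8, 7/8 + 1/8*1/1) = [63/64, 1/1)
  emit 'd', narrow to [7/8, 57/64)
Step 3: interval [7/8, 57/64), width = 57/64 - 7/8 = 1/64
  'd': [7/8 + 1/64*0/1, 7/8 + 1/64*1/8) = [7/8, 449/512) <- contains code 7169/8192
  'a': [7/8 + 1/64*1/8, 7/8 + 1/64*7/8) = [449/512, 455/512)
  'f': [7/8 + 1/64*7/8, 7/8 + 1/64*1/1) = [455/512, 57/64)
  emit 'd', narrow to [7/8, 449/512)
Step 4: interval [7/8, 449/512), width = 449/512 - 7/8 = 1/512
  'd': [7/8 + 1/512*0/1, 7/8 + 1/512*1/8) = [7/8, 3585/4096) <- contains code 7169/8192
  'a': [7/8 + 1/512*1/8, 7/8 + 1/512*7/8) = [3585/4096, 3591/4096)
  'f': [7/8 + 1/512*7/8, 7/8 + 1/512*1/1) = [3591/4096, 449/512)
  emit 'd', narrow to [7/8, 3585/4096)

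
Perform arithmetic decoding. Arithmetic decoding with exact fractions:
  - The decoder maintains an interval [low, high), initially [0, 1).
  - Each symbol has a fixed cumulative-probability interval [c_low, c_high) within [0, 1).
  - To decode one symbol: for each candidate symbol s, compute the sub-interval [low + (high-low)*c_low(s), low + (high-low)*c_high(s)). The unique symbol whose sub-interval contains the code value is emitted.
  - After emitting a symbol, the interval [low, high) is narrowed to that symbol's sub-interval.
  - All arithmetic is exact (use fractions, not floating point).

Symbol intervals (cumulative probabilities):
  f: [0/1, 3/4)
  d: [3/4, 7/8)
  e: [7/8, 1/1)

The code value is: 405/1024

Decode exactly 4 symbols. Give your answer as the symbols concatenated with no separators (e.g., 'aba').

Step 1: interval [0/1, 1/1), width = 1/1 - 0/1 = 1/1
  'f': [0/1 + 1/1*0/1, 0/1 + 1/1*3/4) = [0/1, 3/4) <- contains code 405/1024
  'd': [0/1 + 1/1*3/4, 0/1 + 1/1*7/8) = [3/4, 7/8)
  'e': [0/1 + 1/1*7/8, 0/1 + 1/1*1/1) = [7/8, 1/1)
  emit 'f', narrow to [0/1, 3/4)
Step 2: interval [0/1, 3/4), width = 3/4 - 0/1 = 3/4
  'f': [0/1 + 3/4*0/1, 0/1 + 3/4*3/4) = [0/1, 9/16) <- contains code 405/1024
  'd': [0/1 + 3/4*3/4, 0/1 + 3/4*7/8) = [9/16, 21/32)
  'e': [0/1 + 3/4*7/8, 0/1 + 3/4*1/1) = [21/32, 3/4)
  emit 'f', narrow to [0/1, 9/16)
Step 3: interval [0/1, 9/16), width = 9/16 - 0/1 = 9/16
  'f': [0/1 + 9/16*0/1, 0/1 + 9/16*3/4) = [0/1, 27/64) <- contains code 405/1024
  'd': [0/1 + 9/16*3/4, 0/1 + 9/16*7/8) = [27/64, 63/128)
  'e': [0/1 + 9/16*7/8, 0/1 + 9/16*1/1) = [63/128, 9/16)
  emit 'f', narrow to [0/1, 27/64)
Step 4: interval [0/1, 27/64), width = 27/64 - 0/1 = 27/64
  'f': [0/1 + 27/64*0/1, 0/1 + 27/64*3/4) = [0/1, 81/256)
  'd': [0/1 + 27/64*3/4, 0/1 + 27/64*7/8) = [81/256, 189/512)
  'e': [0/1 + 27/64*7/8, 0/1 + 27/64*1/1) = [189/512, 27/64) <- contains code 405/1024
  emit 'e', narrow to [189/512, 27/64)

Answer: fffe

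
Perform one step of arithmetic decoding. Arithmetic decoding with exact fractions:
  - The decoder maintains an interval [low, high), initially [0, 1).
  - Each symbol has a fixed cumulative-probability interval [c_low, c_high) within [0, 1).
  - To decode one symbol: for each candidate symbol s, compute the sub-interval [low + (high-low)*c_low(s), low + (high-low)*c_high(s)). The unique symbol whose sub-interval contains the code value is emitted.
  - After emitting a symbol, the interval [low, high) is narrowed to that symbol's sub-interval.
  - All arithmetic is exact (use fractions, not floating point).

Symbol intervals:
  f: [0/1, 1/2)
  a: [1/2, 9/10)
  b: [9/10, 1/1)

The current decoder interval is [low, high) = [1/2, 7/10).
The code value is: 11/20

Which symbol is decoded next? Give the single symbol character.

Interval width = high − low = 7/10 − 1/2 = 1/5
Scaled code = (code − low) / width = (11/20 − 1/2) / 1/5 = 1/4
  f: [0/1, 1/2) ← scaled code falls here ✓
  a: [1/2, 9/10) 
  b: [9/10, 1/1) 

Answer: f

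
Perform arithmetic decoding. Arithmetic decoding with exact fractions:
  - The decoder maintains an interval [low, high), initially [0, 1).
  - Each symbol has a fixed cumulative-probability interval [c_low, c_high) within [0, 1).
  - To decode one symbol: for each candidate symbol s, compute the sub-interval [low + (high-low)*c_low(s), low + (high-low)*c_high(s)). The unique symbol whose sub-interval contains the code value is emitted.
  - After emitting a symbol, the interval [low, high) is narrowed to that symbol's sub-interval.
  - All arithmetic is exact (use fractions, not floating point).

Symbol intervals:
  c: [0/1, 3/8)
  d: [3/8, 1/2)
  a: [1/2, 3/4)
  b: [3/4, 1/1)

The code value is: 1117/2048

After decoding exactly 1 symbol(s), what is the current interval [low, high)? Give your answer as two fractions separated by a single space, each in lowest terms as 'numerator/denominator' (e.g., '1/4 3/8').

Answer: 1/2 3/4

Derivation:
Step 1: interval [0/1, 1/1), width = 1/1 - 0/1 = 1/1
  'c': [0/1 + 1/1*0/1, 0/1 + 1/1*3/8) = [0/1, 3/8)
  'd': [0/1 + 1/1*3/8, 0/1 + 1/1*1/2) = [3/8, 1/2)
  'a': [0/1 + 1/1*1/2, 0/1 + 1/1*3/4) = [1/2, 3/4) <- contains code 1117/2048
  'b': [0/1 + 1/1*3/4, 0/1 + 1/1*1/1) = [3/4, 1/1)
  emit 'a', narrow to [1/2, 3/4)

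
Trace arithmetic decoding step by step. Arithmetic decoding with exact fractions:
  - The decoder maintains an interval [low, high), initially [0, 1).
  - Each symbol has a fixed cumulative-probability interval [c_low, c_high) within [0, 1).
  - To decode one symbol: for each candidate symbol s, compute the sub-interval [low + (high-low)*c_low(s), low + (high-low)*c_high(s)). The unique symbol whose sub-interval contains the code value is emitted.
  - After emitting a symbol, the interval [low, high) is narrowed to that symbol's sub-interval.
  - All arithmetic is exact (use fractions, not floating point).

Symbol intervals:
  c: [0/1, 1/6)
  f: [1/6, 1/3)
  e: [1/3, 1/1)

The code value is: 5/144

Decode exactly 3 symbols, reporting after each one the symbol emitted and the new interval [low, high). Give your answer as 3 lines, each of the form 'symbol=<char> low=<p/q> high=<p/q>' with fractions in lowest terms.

Answer: symbol=c low=0/1 high=1/6
symbol=f low=1/36 high=1/18
symbol=f low=7/216 high=1/27

Derivation:
Step 1: interval [0/1, 1/1), width = 1/1 - 0/1 = 1/1
  'c': [0/1 + 1/1*0/1, 0/1 + 1/1*1/6) = [0/1, 1/6) <- contains code 5/144
  'f': [0/1 + 1/1*1/6, 0/1 + 1/1*1/3) = [1/6, 1/3)
  'e': [0/1 + 1/1*1/3, 0/1 + 1/1*1/1) = [1/3, 1/1)
  emit 'c', narrow to [0/1, 1/6)
Step 2: interval [0/1, 1/6), width = 1/6 - 0/1 = 1/6
  'c': [0/1 + 1/6*0/1, 0/1 + 1/6*1/6) = [0/1, 1/36)
  'f': [0/1 + 1/6*1/6, 0/1 + 1/6*1/3) = [1/36, 1/18) <- contains code 5/144
  'e': [0/1 + 1/6*1/3, 0/1 + 1/6*1/1) = [1/18, 1/6)
  emit 'f', narrow to [1/36, 1/18)
Step 3: interval [1/36, 1/18), width = 1/18 - 1/36 = 1/36
  'c': [1/36 + 1/36*0/1, 1/36 + 1/36*1/6) = [1/36, 7/216)
  'f': [1/36 + 1/36*1/6, 1/36 + 1/36*1/3) = [7/216, 1/27) <- contains code 5/144
  'e': [1/36 + 1/36*1/3, 1/36 + 1/36*1/1) = [1/27, 1/18)
  emit 'f', narrow to [7/216, 1/27)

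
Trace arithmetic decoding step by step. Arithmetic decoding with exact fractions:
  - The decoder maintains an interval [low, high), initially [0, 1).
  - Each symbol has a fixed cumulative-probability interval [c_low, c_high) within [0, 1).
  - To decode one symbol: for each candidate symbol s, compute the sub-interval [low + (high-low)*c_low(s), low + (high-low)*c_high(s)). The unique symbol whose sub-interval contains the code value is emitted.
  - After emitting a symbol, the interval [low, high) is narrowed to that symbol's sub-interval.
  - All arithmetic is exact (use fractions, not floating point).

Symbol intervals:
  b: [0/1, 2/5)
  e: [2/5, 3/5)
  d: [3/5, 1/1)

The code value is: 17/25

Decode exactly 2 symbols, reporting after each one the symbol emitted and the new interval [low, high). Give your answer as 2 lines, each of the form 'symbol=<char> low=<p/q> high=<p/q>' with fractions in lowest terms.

Answer: symbol=d low=3/5 high=1/1
symbol=b low=3/5 high=19/25

Derivation:
Step 1: interval [0/1, 1/1), width = 1/1 - 0/1 = 1/1
  'b': [0/1 + 1/1*0/1, 0/1 + 1/1*2/5) = [0/1, 2/5)
  'e': [0/1 + 1/1*2/5, 0/1 + 1/1*3/5) = [2/5, 3/5)
  'd': [0/1 + 1/1*3/5, 0/1 + 1/1*1/1) = [3/5, 1/1) <- contains code 17/25
  emit 'd', narrow to [3/5, 1/1)
Step 2: interval [3/5, 1/1), width = 1/1 - 3/5 = 2/5
  'b': [3/5 + 2/5*0/1, 3/5 + 2/5*2/5) = [3/5, 19/25) <- contains code 17/25
  'e': [3/5 + 2/5*2/5, 3/5 + 2/5*3/5) = [19/25, 21/25)
  'd': [3/5 + 2/5*3/5, 3/5 + 2/5*1/1) = [21/25, 1/1)
  emit 'b', narrow to [3/5, 19/25)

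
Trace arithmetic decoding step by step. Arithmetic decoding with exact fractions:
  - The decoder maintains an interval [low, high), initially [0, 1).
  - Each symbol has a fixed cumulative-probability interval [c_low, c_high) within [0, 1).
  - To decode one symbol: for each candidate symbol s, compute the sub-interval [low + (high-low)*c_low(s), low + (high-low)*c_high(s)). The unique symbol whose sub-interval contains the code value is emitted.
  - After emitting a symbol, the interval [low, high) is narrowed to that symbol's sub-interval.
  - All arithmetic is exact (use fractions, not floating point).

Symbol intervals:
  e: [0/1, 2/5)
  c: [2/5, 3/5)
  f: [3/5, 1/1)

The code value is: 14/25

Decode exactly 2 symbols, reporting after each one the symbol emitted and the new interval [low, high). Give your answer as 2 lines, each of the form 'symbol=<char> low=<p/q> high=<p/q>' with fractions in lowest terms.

Step 1: interval [0/1, 1/1), width = 1/1 - 0/1 = 1/1
  'e': [0/1 + 1/1*0/1, 0/1 + 1/1*2/5) = [0/1, 2/5)
  'c': [0/1 + 1/1*2/5, 0/1 + 1/1*3/5) = [2/5, 3/5) <- contains code 14/25
  'f': [0/1 + 1/1*3/5, 0/1 + 1/1*1/1) = [3/5, 1/1)
  emit 'c', narrow to [2/5, 3/5)
Step 2: interval [2/5, 3/5), width = 3/5 - 2/5 = 1/5
  'e': [2/5 + 1/5*0/1, 2/5 + 1/5*2/5) = [2/5, 12/25)
  'c': [2/5 + 1/5*2/5, 2/5 + 1/5*3/5) = [12/25, 13/25)
  'f': [2/5 + 1/5*3/5, 2/5 + 1/5*1/1) = [13/25, 3/5) <- contains code 14/25
  emit 'f', narrow to [13/25, 3/5)

Answer: symbol=c low=2/5 high=3/5
symbol=f low=13/25 high=3/5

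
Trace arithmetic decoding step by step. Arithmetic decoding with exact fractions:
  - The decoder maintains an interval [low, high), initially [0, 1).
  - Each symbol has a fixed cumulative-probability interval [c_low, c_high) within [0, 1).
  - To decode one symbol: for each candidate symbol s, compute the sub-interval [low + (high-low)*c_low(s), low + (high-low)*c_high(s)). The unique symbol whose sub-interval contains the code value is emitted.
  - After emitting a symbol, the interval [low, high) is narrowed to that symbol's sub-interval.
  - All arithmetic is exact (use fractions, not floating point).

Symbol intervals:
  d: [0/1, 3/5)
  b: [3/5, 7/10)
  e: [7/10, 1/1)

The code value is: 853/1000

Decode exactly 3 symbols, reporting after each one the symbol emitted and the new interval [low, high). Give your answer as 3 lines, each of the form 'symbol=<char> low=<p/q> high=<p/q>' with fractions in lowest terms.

Answer: symbol=e low=7/10 high=1/1
symbol=d low=7/10 high=22/25
symbol=e low=413/500 high=22/25

Derivation:
Step 1: interval [0/1, 1/1), width = 1/1 - 0/1 = 1/1
  'd': [0/1 + 1/1*0/1, 0/1 + 1/1*3/5) = [0/1, 3/5)
  'b': [0/1 + 1/1*3/5, 0/1 + 1/1*7/10) = [3/5, 7/10)
  'e': [0/1 + 1/1*7/10, 0/1 + 1/1*1/1) = [7/10, 1/1) <- contains code 853/1000
  emit 'e', narrow to [7/10, 1/1)
Step 2: interval [7/10, 1/1), width = 1/1 - 7/10 = 3/10
  'd': [7/10 + 3/10*0/1, 7/10 + 3/10*3/5) = [7/10, 22/25) <- contains code 853/1000
  'b': [7/10 + 3/10*3/5, 7/10 + 3/10*7/10) = [22/25, 91/100)
  'e': [7/10 + 3/10*7/10, 7/10 + 3/10*1/1) = [91/100, 1/1)
  emit 'd', narrow to [7/10, 22/25)
Step 3: interval [7/10, 22/25), width = 22/25 - 7/10 = 9/50
  'd': [7/10 + 9/50*0/1, 7/10 + 9/50*3/5) = [7/10, 101/125)
  'b': [7/10 + 9/50*3/5, 7/10 + 9/50*7/10) = [101/125, 413/500)
  'e': [7/10 + 9/50*7/10, 7/10 + 9/50*1/1) = [413/500, 22/25) <- contains code 853/1000
  emit 'e', narrow to [413/500, 22/25)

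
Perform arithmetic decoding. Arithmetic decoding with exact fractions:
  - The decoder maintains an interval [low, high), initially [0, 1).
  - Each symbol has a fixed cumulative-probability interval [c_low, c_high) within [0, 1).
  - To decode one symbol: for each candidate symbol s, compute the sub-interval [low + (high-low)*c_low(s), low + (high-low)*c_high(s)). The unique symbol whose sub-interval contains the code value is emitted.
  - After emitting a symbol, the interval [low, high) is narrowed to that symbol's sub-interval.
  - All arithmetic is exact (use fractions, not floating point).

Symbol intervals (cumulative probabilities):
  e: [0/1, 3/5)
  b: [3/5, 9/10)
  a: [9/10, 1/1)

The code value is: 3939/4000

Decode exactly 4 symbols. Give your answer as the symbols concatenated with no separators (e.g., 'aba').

Answer: abbb

Derivation:
Step 1: interval [0/1, 1/1), width = 1/1 - 0/1 = 1/1
  'e': [0/1 + 1/1*0/1, 0/1 + 1/1*3/5) = [0/1, 3/5)
  'b': [0/1 + 1/1*3/5, 0/1 + 1/1*9/10) = [3/5, 9/10)
  'a': [0/1 + 1/1*9/10, 0/1 + 1/1*1/1) = [9/10, 1/1) <- contains code 3939/4000
  emit 'a', narrow to [9/10, 1/1)
Step 2: interval [9/10, 1/1), width = 1/1 - 9/10 = 1/10
  'e': [9/10 + 1/10*0/1, 9/10 + 1/10*3/5) = [9/10, 24/25)
  'b': [9/10 + 1/10*3/5, 9/10 + 1/10*9/10) = [24/25, 99/100) <- contains code 3939/4000
  'a': [9/10 + 1/10*9/10, 9/10 + 1/10*1/1) = [99/100, 1/1)
  emit 'b', narrow to [24/25, 99/100)
Step 3: interval [24/25, 99/100), width = 99/100 - 24/25 = 3/100
  'e': [24/25 + 3/100*0/1, 24/25 + 3/100*3/5) = [24/25, 489/500)
  'b': [24/25 + 3/100*3/5, 24/25 + 3/100*9/10) = [489/500, 987/1000) <- contains code 3939/4000
  'a': [24/25 + 3/100*9/10, 24/25 + 3/100*1/1) = [987/1000, 99/100)
  emit 'b', narrow to [489/500, 987/1000)
Step 4: interval [489/500, 987/1000), width = 987/1000 - 489/500 = 9/1000
  'e': [489/500 + 9/1000*0/1, 489/500 + 9/1000*3/5) = [489/500, 4917/5000)
  'b': [489/500 + 9/1000*3/5, 489/500 + 9/1000*9/10) = [4917/5000, 9861/10000) <- contains code 3939/4000
  'a': [489/500 + 9/1000*9/10, 489/500 + 9/1000*1/1) = [9861/10000, 987/1000)
  emit 'b', narrow to [4917/5000, 9861/10000)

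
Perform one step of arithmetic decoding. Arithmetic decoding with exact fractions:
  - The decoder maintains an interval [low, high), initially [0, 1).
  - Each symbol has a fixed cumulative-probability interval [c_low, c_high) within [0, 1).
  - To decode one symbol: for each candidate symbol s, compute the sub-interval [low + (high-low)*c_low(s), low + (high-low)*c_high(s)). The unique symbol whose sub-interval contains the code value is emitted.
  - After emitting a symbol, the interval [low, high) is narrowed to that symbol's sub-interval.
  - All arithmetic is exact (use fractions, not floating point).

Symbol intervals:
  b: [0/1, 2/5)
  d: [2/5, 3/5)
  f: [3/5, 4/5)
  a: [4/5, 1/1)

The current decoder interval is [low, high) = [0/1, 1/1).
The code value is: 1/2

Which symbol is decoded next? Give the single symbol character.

Answer: d

Derivation:
Interval width = high − low = 1/1 − 0/1 = 1/1
Scaled code = (code − low) / width = (1/2 − 0/1) / 1/1 = 1/2
  b: [0/1, 2/5) 
  d: [2/5, 3/5) ← scaled code falls here ✓
  f: [3/5, 4/5) 
  a: [4/5, 1/1) 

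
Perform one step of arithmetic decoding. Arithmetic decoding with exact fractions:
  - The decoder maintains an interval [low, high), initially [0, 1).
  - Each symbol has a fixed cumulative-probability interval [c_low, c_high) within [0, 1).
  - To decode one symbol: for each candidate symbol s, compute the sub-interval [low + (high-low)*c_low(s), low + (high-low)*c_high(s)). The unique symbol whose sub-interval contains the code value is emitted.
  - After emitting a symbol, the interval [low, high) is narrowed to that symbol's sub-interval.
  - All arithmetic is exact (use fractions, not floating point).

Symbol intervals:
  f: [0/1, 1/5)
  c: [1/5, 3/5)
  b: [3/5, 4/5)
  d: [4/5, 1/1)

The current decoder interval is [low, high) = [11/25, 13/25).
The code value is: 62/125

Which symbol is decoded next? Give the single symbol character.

Interval width = high − low = 13/25 − 11/25 = 2/25
Scaled code = (code − low) / width = (62/125 − 11/25) / 2/25 = 7/10
  f: [0/1, 1/5) 
  c: [1/5, 3/5) 
  b: [3/5, 4/5) ← scaled code falls here ✓
  d: [4/5, 1/1) 

Answer: b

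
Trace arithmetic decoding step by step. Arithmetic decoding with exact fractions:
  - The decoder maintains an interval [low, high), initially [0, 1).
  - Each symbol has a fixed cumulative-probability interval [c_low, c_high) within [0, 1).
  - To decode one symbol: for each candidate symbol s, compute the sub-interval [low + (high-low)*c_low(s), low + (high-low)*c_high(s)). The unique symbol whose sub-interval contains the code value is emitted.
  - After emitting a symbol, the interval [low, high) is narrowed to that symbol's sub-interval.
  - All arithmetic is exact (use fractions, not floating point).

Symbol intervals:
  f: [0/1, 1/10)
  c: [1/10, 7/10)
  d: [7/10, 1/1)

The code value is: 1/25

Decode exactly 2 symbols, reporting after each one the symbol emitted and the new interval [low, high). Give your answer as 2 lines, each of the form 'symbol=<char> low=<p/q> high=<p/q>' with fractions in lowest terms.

Step 1: interval [0/1, 1/1), width = 1/1 - 0/1 = 1/1
  'f': [0/1 + 1/1*0/1, 0/1 + 1/1*1/10) = [0/1, 1/10) <- contains code 1/25
  'c': [0/1 + 1/1*1/10, 0/1 + 1/1*7/10) = [1/10, 7/10)
  'd': [0/1 + 1/1*7/10, 0/1 + 1/1*1/1) = [7/10, 1/1)
  emit 'f', narrow to [0/1, 1/10)
Step 2: interval [0/1, 1/10), width = 1/10 - 0/1 = 1/10
  'f': [0/1 + 1/10*0/1, 0/1 + 1/10*1/10) = [0/1, 1/100)
  'c': [0/1 + 1/10*1/10, 0/1 + 1/10*7/10) = [1/100, 7/100) <- contains code 1/25
  'd': [0/1 + 1/10*7/10, 0/1 + 1/10*1/1) = [7/100, 1/10)
  emit 'c', narrow to [1/100, 7/100)

Answer: symbol=f low=0/1 high=1/10
symbol=c low=1/100 high=7/100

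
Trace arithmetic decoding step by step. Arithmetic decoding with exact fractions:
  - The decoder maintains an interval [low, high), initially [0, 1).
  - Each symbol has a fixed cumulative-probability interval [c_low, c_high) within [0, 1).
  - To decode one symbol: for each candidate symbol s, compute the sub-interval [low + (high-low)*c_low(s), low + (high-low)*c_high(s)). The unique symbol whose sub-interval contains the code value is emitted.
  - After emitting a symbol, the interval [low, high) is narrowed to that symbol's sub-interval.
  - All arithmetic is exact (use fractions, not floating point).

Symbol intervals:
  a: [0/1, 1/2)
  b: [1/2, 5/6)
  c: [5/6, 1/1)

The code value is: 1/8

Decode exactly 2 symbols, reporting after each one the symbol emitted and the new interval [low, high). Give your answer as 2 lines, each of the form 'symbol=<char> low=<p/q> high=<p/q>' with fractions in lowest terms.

Answer: symbol=a low=0/1 high=1/2
symbol=a low=0/1 high=1/4

Derivation:
Step 1: interval [0/1, 1/1), width = 1/1 - 0/1 = 1/1
  'a': [0/1 + 1/1*0/1, 0/1 + 1/1*1/2) = [0/1, 1/2) <- contains code 1/8
  'b': [0/1 + 1/1*1/2, 0/1 + 1/1*5/6) = [1/2, 5/6)
  'c': [0/1 + 1/1*5/6, 0/1 + 1/1*1/1) = [5/6, 1/1)
  emit 'a', narrow to [0/1, 1/2)
Step 2: interval [0/1, 1/2), width = 1/2 - 0/1 = 1/2
  'a': [0/1 + 1/2*0/1, 0/1 + 1/2*1/2) = [0/1, 1/4) <- contains code 1/8
  'b': [0/1 + 1/2*1/2, 0/1 + 1/2*5/6) = [1/4, 5/12)
  'c': [0/1 + 1/2*5/6, 0/1 + 1/2*1/1) = [5/12, 1/2)
  emit 'a', narrow to [0/1, 1/4)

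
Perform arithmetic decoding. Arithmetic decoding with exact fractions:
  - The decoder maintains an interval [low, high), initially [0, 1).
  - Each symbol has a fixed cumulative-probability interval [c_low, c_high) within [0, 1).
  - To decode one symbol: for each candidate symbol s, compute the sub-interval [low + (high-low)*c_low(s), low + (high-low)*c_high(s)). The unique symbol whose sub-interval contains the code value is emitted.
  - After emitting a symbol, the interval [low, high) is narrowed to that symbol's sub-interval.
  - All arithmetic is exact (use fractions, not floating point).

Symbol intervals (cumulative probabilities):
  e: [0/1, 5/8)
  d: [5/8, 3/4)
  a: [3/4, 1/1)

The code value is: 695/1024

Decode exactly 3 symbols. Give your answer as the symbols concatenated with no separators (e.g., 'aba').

Answer: ded

Derivation:
Step 1: interval [0/1, 1/1), width = 1/1 - 0/1 = 1/1
  'e': [0/1 + 1/1*0/1, 0/1 + 1/1*5/8) = [0/1, 5/8)
  'd': [0/1 + 1/1*5/8, 0/1 + 1/1*3/4) = [5/8, 3/4) <- contains code 695/1024
  'a': [0/1 + 1/1*3/4, 0/1 + 1/1*1/1) = [3/4, 1/1)
  emit 'd', narrow to [5/8, 3/4)
Step 2: interval [5/8, 3/4), width = 3/4 - 5/8 = 1/8
  'e': [5/8 + 1/8*0/1, 5/8 + 1/8*5/8) = [5/8, 45/64) <- contains code 695/1024
  'd': [5/8 + 1/8*5/8, 5/8 + 1/8*3/4) = [45/64, 23/32)
  'a': [5/8 + 1/8*3/4, 5/8 + 1/8*1/1) = [23/32, 3/4)
  emit 'e', narrow to [5/8, 45/64)
Step 3: interval [5/8, 45/64), width = 45/64 - 5/8 = 5/64
  'e': [5/8 + 5/64*0/1, 5/8 + 5/64*5/8) = [5/8, 345/512)
  'd': [5/8 + 5/64*5/8, 5/8 + 5/64*3/4) = [345/512, 175/256) <- contains code 695/1024
  'a': [5/8 + 5/64*3/4, 5/8 + 5/64*1/1) = [175/256, 45/64)
  emit 'd', narrow to [345/512, 175/256)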